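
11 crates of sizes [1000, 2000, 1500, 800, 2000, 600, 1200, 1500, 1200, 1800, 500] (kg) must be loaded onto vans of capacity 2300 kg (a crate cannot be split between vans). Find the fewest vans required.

Total = 2000 + 2000 + 1800 + 1500 + 1500 + 1200 + 1200 + 1000 + 800 + 600 + 500 = 14100 kg.
Lower bound: ⌈14100/2300⌉ = 7 vans.
A packing using 7 vans:
  van 1: 2000 = 2000
  van 2: 2000 = 2000
  van 3: 1800 + 500 = 2300
  van 4: 1500 + 800 = 2300
  van 5: 1500 + 600 = 2100
  van 6: 1200 + 1000 = 2200
  van 7: 1200 = 1200
This matches the lower bound, so 7 is optimal.

7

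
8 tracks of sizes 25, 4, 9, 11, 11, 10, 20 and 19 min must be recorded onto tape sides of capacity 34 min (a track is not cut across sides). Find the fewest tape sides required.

4

Total = 25 + 20 + 19 + 11 + 11 + 10 + 9 + 4 = 109 min.
Lower bound: ⌈109/34⌉ = 4 tape sides.
A packing using 4 tape sides:
  side 1: 25 + 9 = 34
  side 2: 20 + 11 = 31
  side 3: 19 + 11 + 4 = 34
  side 4: 10 = 10
This matches the lower bound, so 4 is optimal.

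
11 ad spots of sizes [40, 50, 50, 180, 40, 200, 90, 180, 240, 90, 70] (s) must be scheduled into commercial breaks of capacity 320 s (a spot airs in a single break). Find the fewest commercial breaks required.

Total = 240 + 200 + 180 + 180 + 90 + 90 + 70 + 50 + 50 + 40 + 40 = 1230 s.
Lower bound: ⌈1230/320⌉ = 4 commercial breaks.
A packing using 4 commercial breaks:
  break 1: 240 + 70 = 310
  break 2: 200 + 90 = 290
  break 3: 180 + 90 + 50 = 320
  break 4: 180 + 50 + 40 + 40 = 310
This matches the lower bound, so 4 is optimal.

4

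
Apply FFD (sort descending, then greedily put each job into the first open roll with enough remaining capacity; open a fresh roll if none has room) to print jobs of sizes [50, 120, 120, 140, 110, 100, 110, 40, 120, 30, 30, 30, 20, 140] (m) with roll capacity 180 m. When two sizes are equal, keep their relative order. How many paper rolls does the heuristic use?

Sorted descending: 140, 140, 120, 120, 120, 110, 110, 100, 50, 40, 30, 30, 30, 20.
  140 → roll 1 (new)  [load 140/180]
  140 → roll 2 (new)  [load 140/180]
  120 → roll 3 (new)  [load 120/180]
  120 → roll 4 (new)  [load 120/180]
  120 → roll 5 (new)  [load 120/180]
  110 → roll 6 (new)  [load 110/180]
  110 → roll 7 (new)  [load 110/180]
  100 → roll 8 (new)  [load 100/180]
  50 → roll 3  [load 170/180]
  40 → roll 1  [load 180/180]
  30 → roll 2  [load 170/180]
  30 → roll 4  [load 150/180]
  30 → roll 4  [load 180/180]
  20 → roll 5  [load 140/180]
8 paper rolls opened.

8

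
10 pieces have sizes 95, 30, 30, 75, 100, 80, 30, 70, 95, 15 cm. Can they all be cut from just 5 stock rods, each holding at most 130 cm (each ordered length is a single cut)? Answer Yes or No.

Total = 620 cm; ⌈620/130⌉ = 5.
6 pieces each exceed half the capacity and cannot share a stock rod, forcing at least 6 stock rods.
At least 6 stock rods are required, but only 5 are allowed.

No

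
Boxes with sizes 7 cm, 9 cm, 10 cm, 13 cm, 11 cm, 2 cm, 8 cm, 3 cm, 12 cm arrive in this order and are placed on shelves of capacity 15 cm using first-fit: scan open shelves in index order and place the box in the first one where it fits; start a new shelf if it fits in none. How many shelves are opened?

  7 → shelf 1 (new)  [load 7/15]
  9 → shelf 2 (new)  [load 9/15]
  10 → shelf 3 (new)  [load 10/15]
  13 → shelf 4 (new)  [load 13/15]
  11 → shelf 5 (new)  [load 11/15]
  2 → shelf 1  [load 9/15]
  8 → shelf 6 (new)  [load 8/15]
  3 → shelf 1  [load 12/15]
  12 → shelf 7 (new)  [load 12/15]
7 shelves opened.

7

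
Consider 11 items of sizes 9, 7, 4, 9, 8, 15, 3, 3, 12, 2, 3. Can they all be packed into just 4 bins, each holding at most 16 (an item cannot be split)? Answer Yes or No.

Total = 75; ⌈75/16⌉ = 5.
At least 5 bins are required, but only 4 are allowed.

No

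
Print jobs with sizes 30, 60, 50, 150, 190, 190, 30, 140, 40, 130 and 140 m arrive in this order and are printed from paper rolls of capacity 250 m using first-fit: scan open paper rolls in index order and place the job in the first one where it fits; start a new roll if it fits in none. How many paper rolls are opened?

7

  30 → roll 1 (new)  [load 30/250]
  60 → roll 1  [load 90/250]
  50 → roll 1  [load 140/250]
  150 → roll 2 (new)  [load 150/250]
  190 → roll 3 (new)  [load 190/250]
  190 → roll 4 (new)  [load 190/250]
  30 → roll 1  [load 170/250]
  140 → roll 5 (new)  [load 140/250]
  40 → roll 1  [load 210/250]
  130 → roll 6 (new)  [load 130/250]
  140 → roll 7 (new)  [load 140/250]
7 paper rolls opened.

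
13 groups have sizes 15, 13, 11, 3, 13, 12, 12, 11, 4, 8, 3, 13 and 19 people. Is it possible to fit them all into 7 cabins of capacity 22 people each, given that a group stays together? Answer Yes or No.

No

Total = 137 people; ⌈137/22⌉ = 7.
The bound of 7 does not rule out 7, but exhaustive search shows no assignment into 7 cabins of capacity 22 people exists — the minimum is 8.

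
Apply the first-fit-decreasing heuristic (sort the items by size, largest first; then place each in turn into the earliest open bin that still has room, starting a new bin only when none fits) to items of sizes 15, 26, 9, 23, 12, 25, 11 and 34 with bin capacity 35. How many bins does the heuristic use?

5

Sorted descending: 34, 26, 25, 23, 15, 12, 11, 9.
  34 → bin 1 (new)  [load 34/35]
  26 → bin 2 (new)  [load 26/35]
  25 → bin 3 (new)  [load 25/35]
  23 → bin 4 (new)  [load 23/35]
  15 → bin 5 (new)  [load 15/35]
  12 → bin 4  [load 35/35]
  11 → bin 5  [load 26/35]
  9 → bin 2  [load 35/35]
5 bins opened.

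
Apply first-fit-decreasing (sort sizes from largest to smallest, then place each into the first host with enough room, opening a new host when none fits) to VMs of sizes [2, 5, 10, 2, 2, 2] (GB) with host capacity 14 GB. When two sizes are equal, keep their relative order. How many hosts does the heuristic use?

2

Sorted descending: 10, 5, 2, 2, 2, 2.
  10 → host 1 (new)  [load 10/14]
  5 → host 2 (new)  [load 5/14]
  2 → host 1  [load 12/14]
  2 → host 1  [load 14/14]
  2 → host 2  [load 7/14]
  2 → host 2  [load 9/14]
2 hosts opened.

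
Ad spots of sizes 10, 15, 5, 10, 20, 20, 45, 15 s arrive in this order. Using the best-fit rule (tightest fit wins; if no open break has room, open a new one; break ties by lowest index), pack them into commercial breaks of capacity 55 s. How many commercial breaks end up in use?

3

  10 → break 1 (new)  [load 10/55]
  15 → break 1  [load 25/55]
  5 → break 1  [load 30/55]
  10 → break 1  [load 40/55]
  20 → break 2 (new)  [load 20/55]
  20 → break 2  [load 40/55]
  45 → break 3 (new)  [load 45/55]
  15 → break 1  [load 55/55]
3 commercial breaks opened.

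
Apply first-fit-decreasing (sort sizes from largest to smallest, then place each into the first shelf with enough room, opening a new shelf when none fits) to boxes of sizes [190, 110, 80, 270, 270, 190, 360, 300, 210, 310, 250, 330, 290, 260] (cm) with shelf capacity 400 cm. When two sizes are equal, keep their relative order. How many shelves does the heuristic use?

Sorted descending: 360, 330, 310, 300, 290, 270, 270, 260, 250, 210, 190, 190, 110, 80.
  360 → shelf 1 (new)  [load 360/400]
  330 → shelf 2 (new)  [load 330/400]
  310 → shelf 3 (new)  [load 310/400]
  300 → shelf 4 (new)  [load 300/400]
  290 → shelf 5 (new)  [load 290/400]
  270 → shelf 6 (new)  [load 270/400]
  270 → shelf 7 (new)  [load 270/400]
  260 → shelf 8 (new)  [load 260/400]
  250 → shelf 9 (new)  [load 250/400]
  210 → shelf 10 (new)  [load 210/400]
  190 → shelf 10  [load 400/400]
  190 → shelf 11 (new)  [load 190/400]
  110 → shelf 5  [load 400/400]
  80 → shelf 3  [load 390/400]
11 shelves opened.

11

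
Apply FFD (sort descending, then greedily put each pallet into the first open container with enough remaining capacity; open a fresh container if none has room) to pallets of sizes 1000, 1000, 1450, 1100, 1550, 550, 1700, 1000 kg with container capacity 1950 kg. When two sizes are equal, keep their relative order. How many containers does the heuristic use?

7

Sorted descending: 1700, 1550, 1450, 1100, 1000, 1000, 1000, 550.
  1700 → container 1 (new)  [load 1700/1950]
  1550 → container 2 (new)  [load 1550/1950]
  1450 → container 3 (new)  [load 1450/1950]
  1100 → container 4 (new)  [load 1100/1950]
  1000 → container 5 (new)  [load 1000/1950]
  1000 → container 6 (new)  [load 1000/1950]
  1000 → container 7 (new)  [load 1000/1950]
  550 → container 4  [load 1650/1950]
7 containers opened.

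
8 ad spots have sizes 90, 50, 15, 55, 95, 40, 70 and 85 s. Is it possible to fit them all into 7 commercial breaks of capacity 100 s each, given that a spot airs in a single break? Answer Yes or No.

Yes

A valid assignment using 6 commercial breaks:
  break 1: 95 = 95
  break 2: 90 = 90
  break 3: 85 + 15 = 100
  break 4: 70 = 70
  break 5: 55 + 40 = 95
  break 6: 50 = 50
That uses only 6 ≤ 7, so 7 commercial breaks are enough.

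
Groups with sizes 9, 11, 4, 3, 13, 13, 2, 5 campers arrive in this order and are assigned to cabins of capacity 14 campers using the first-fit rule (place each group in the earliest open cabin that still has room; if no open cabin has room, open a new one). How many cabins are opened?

  9 → cabin 1 (new)  [load 9/14]
  11 → cabin 2 (new)  [load 11/14]
  4 → cabin 1  [load 13/14]
  3 → cabin 2  [load 14/14]
  13 → cabin 3 (new)  [load 13/14]
  13 → cabin 4 (new)  [load 13/14]
  2 → cabin 5 (new)  [load 2/14]
  5 → cabin 5  [load 7/14]
5 cabins opened.

5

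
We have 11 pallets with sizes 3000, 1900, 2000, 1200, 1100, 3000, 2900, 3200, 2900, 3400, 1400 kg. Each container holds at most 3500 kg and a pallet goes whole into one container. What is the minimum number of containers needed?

9

Total = 3400 + 3200 + 3000 + 3000 + 2900 + 2900 + 2000 + 1900 + 1400 + 1200 + 1100 = 26000 kg.
Lower bound: ⌈26000/3500⌉ = 8 containers.
A packing using 9 containers:
  container 1: 3400 = 3400
  container 2: 3200 = 3200
  container 3: 3000 = 3000
  container 4: 3000 = 3000
  container 5: 2900 = 2900
  container 6: 2900 = 2900
  container 7: 2000 + 1400 = 3400
  container 8: 1900 + 1200 = 3100
  container 9: 1100 = 1100
No arrangement into 8 containers stays within capacity, so 9 is optimal.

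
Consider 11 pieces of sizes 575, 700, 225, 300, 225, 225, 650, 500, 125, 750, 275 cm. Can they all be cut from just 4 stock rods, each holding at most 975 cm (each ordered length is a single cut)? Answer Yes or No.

Total = 4550 cm; ⌈4550/975⌉ = 5.
At least 5 stock rods are required, but only 4 are allowed.

No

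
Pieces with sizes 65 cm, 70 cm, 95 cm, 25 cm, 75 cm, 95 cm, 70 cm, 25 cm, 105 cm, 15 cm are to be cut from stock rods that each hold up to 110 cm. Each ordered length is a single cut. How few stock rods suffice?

Total = 105 + 95 + 95 + 75 + 70 + 70 + 65 + 25 + 25 + 15 = 640 cm.
Lower bound: ⌈640/110⌉ = 6 stock rods.
Also, 7 pieces each exceed 55 cm, and no two of those can share a stock rod, so at least 7 stock rods are needed.
A packing using 7 stock rods:
  stock rod 1: 105 = 105
  stock rod 2: 95 + 15 = 110
  stock rod 3: 95 = 95
  stock rod 4: 75 + 25 = 100
  stock rod 5: 70 + 25 = 95
  stock rod 6: 70 = 70
  stock rod 7: 65 = 65
This matches the lower bound, so 7 is optimal.

7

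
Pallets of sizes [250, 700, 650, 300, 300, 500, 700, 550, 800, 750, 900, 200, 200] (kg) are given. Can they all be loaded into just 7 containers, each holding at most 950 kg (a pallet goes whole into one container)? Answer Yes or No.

Total = 6800 kg; ⌈6800/950⌉ = 8.
At least 8 containers are required, but only 7 are allowed.

No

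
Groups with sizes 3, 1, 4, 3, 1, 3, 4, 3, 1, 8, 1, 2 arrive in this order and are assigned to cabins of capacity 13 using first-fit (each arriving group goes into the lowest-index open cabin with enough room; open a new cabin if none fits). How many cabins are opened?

3

  3 → cabin 1 (new)  [load 3/13]
  1 → cabin 1  [load 4/13]
  4 → cabin 1  [load 8/13]
  3 → cabin 1  [load 11/13]
  1 → cabin 1  [load 12/13]
  3 → cabin 2 (new)  [load 3/13]
  4 → cabin 2  [load 7/13]
  3 → cabin 2  [load 10/13]
  1 → cabin 1  [load 13/13]
  8 → cabin 3 (new)  [load 8/13]
  1 → cabin 2  [load 11/13]
  2 → cabin 2  [load 13/13]
3 cabins opened.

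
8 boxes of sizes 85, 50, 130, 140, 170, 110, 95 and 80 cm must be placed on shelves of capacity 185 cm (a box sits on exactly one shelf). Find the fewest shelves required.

6

Total = 170 + 140 + 130 + 110 + 95 + 85 + 80 + 50 = 860 cm.
Lower bound: ⌈860/185⌉ = 5 shelves.
A packing using 6 shelves:
  shelf 1: 170 = 170
  shelf 2: 140 = 140
  shelf 3: 130 + 50 = 180
  shelf 4: 110 = 110
  shelf 5: 95 + 85 = 180
  shelf 6: 80 = 80
No arrangement into 5 shelves stays within capacity, so 6 is optimal.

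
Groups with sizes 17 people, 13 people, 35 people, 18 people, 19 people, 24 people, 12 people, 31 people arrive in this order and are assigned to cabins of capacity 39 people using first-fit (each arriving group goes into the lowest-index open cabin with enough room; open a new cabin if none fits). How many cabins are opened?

5

  17 → cabin 1 (new)  [load 17/39]
  13 → cabin 1  [load 30/39]
  35 → cabin 2 (new)  [load 35/39]
  18 → cabin 3 (new)  [load 18/39]
  19 → cabin 3  [load 37/39]
  24 → cabin 4 (new)  [load 24/39]
  12 → cabin 4  [load 36/39]
  31 → cabin 5 (new)  [load 31/39]
5 cabins opened.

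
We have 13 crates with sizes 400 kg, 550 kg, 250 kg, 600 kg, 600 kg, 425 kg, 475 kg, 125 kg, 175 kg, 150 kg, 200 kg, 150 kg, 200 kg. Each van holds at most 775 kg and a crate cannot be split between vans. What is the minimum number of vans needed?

Total = 600 + 600 + 550 + 475 + 425 + 400 + 250 + 200 + 200 + 175 + 150 + 150 + 125 = 4300 kg.
Lower bound: ⌈4300/775⌉ = 6 vans.
A packing using 6 vans:
  van 1: 600 + 175 = 775
  van 2: 600 + 150 = 750
  van 3: 550 + 200 = 750
  van 4: 475 + 250 = 725
  van 5: 425 + 200 + 150 = 775
  van 6: 400 + 125 = 525
This matches the lower bound, so 6 is optimal.

6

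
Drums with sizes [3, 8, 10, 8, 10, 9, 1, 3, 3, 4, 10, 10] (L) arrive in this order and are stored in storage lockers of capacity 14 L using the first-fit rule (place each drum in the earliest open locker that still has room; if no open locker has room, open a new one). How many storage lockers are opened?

7

  3 → locker 1 (new)  [load 3/14]
  8 → locker 1  [load 11/14]
  10 → locker 2 (new)  [load 10/14]
  8 → locker 3 (new)  [load 8/14]
  10 → locker 4 (new)  [load 10/14]
  9 → locker 5 (new)  [load 9/14]
  1 → locker 1  [load 12/14]
  3 → locker 2  [load 13/14]
  3 → locker 3  [load 11/14]
  4 → locker 4  [load 14/14]
  10 → locker 6 (new)  [load 10/14]
  10 → locker 7 (new)  [load 10/14]
7 storage lockers opened.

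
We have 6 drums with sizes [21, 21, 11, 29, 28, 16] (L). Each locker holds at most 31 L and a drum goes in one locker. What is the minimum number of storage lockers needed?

5

Total = 29 + 28 + 21 + 21 + 16 + 11 = 126 L.
Lower bound: ⌈126/31⌉ = 5 storage lockers.
A packing using 5 storage lockers:
  locker 1: 29 = 29
  locker 2: 28 = 28
  locker 3: 21 = 21
  locker 4: 21 = 21
  locker 5: 16 + 11 = 27
This matches the lower bound, so 5 is optimal.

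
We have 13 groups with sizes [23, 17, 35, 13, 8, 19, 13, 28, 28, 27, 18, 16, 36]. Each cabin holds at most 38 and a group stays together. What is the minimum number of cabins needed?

9

Total = 36 + 35 + 28 + 28 + 27 + 23 + 19 + 18 + 17 + 16 + 13 + 13 + 8 = 281.
Lower bound: ⌈281/38⌉ = 8 cabins.
A packing using 9 cabins:
  cabin 1: 36 = 36
  cabin 2: 35 = 35
  cabin 3: 28 + 8 = 36
  cabin 4: 28 = 28
  cabin 5: 27 = 27
  cabin 6: 23 + 13 = 36
  cabin 7: 19 + 18 = 37
  cabin 8: 17 + 16 = 33
  cabin 9: 13 = 13
No arrangement into 8 cabins stays within capacity, so 9 is optimal.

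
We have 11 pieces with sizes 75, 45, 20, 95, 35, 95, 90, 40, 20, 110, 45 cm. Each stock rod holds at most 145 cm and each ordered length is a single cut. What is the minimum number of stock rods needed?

Total = 110 + 95 + 95 + 90 + 75 + 45 + 45 + 40 + 35 + 20 + 20 = 670 cm.
Lower bound: ⌈670/145⌉ = 5 stock rods.
A packing using 5 stock rods:
  stock rod 1: 110 + 35 = 145
  stock rod 2: 95 + 45 = 140
  stock rod 3: 95 + 45 = 140
  stock rod 4: 90 + 40 = 130
  stock rod 5: 75 + 20 + 20 = 115
This matches the lower bound, so 5 is optimal.

5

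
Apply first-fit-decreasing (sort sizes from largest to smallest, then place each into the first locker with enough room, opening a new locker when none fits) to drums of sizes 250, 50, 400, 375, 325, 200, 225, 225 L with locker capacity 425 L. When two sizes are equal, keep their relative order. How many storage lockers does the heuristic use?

6

Sorted descending: 400, 375, 325, 250, 225, 225, 200, 50.
  400 → locker 1 (new)  [load 400/425]
  375 → locker 2 (new)  [load 375/425]
  325 → locker 3 (new)  [load 325/425]
  250 → locker 4 (new)  [load 250/425]
  225 → locker 5 (new)  [load 225/425]
  225 → locker 6 (new)  [load 225/425]
  200 → locker 5  [load 425/425]
  50 → locker 2  [load 425/425]
6 storage lockers opened.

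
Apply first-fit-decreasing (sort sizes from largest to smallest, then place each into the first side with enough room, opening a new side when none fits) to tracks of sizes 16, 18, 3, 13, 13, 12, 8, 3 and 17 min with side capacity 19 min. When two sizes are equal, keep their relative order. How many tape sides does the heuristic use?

7

Sorted descending: 18, 17, 16, 13, 13, 12, 8, 3, 3.
  18 → side 1 (new)  [load 18/19]
  17 → side 2 (new)  [load 17/19]
  16 → side 3 (new)  [load 16/19]
  13 → side 4 (new)  [load 13/19]
  13 → side 5 (new)  [load 13/19]
  12 → side 6 (new)  [load 12/19]
  8 → side 7 (new)  [load 8/19]
  3 → side 3  [load 19/19]
  3 → side 4  [load 16/19]
7 tape sides opened.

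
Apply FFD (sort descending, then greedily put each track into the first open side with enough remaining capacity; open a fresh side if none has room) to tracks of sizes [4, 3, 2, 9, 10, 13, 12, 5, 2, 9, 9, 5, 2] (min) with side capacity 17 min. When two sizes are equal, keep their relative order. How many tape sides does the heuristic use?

6

Sorted descending: 13, 12, 10, 9, 9, 9, 5, 5, 4, 3, 2, 2, 2.
  13 → side 1 (new)  [load 13/17]
  12 → side 2 (new)  [load 12/17]
  10 → side 3 (new)  [load 10/17]
  9 → side 4 (new)  [load 9/17]
  9 → side 5 (new)  [load 9/17]
  9 → side 6 (new)  [load 9/17]
  5 → side 2  [load 17/17]
  5 → side 3  [load 15/17]
  4 → side 1  [load 17/17]
  3 → side 4  [load 12/17]
  2 → side 3  [load 17/17]
  2 → side 4  [load 14/17]
  2 → side 4  [load 16/17]
6 tape sides opened.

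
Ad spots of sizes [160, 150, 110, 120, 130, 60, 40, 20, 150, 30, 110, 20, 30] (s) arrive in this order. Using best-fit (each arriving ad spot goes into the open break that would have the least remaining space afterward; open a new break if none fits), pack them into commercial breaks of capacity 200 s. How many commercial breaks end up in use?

  160 → break 1 (new)  [load 160/200]
  150 → break 2 (new)  [load 150/200]
  110 → break 3 (new)  [load 110/200]
  120 → break 4 (new)  [load 120/200]
  130 → break 5 (new)  [load 130/200]
  60 → break 5  [load 190/200]
  40 → break 1  [load 200/200]
  20 → break 2  [load 170/200]
  150 → break 6 (new)  [load 150/200]
  30 → break 2  [load 200/200]
  110 → break 7 (new)  [load 110/200]
  20 → break 6  [load 170/200]
  30 → break 6  [load 200/200]
7 commercial breaks opened.

7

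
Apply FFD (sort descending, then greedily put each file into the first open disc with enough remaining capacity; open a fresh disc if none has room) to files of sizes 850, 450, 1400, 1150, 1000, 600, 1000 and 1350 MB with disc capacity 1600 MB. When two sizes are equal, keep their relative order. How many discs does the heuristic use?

6

Sorted descending: 1400, 1350, 1150, 1000, 1000, 850, 600, 450.
  1400 → disc 1 (new)  [load 1400/1600]
  1350 → disc 2 (new)  [load 1350/1600]
  1150 → disc 3 (new)  [load 1150/1600]
  1000 → disc 4 (new)  [load 1000/1600]
  1000 → disc 5 (new)  [load 1000/1600]
  850 → disc 6 (new)  [load 850/1600]
  600 → disc 4  [load 1600/1600]
  450 → disc 3  [load 1600/1600]
6 discs opened.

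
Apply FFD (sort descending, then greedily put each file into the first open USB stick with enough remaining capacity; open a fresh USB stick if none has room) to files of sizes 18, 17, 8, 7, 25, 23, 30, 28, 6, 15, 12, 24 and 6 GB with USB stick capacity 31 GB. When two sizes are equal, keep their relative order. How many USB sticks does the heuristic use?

Sorted descending: 30, 28, 25, 24, 23, 18, 17, 15, 12, 8, 7, 6, 6.
  30 → USB stick 1 (new)  [load 30/31]
  28 → USB stick 2 (new)  [load 28/31]
  25 → USB stick 3 (new)  [load 25/31]
  24 → USB stick 4 (new)  [load 24/31]
  23 → USB stick 5 (new)  [load 23/31]
  18 → USB stick 6 (new)  [load 18/31]
  17 → USB stick 7 (new)  [load 17/31]
  15 → USB stick 8 (new)  [load 15/31]
  12 → USB stick 6  [load 30/31]
  8 → USB stick 5  [load 31/31]
  7 → USB stick 4  [load 31/31]
  6 → USB stick 3  [load 31/31]
  6 → USB stick 7  [load 23/31]
8 USB sticks opened.

8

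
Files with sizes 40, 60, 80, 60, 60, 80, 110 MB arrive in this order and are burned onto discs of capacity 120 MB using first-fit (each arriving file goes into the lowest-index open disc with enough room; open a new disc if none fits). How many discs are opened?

5

  40 → disc 1 (new)  [load 40/120]
  60 → disc 1  [load 100/120]
  80 → disc 2 (new)  [load 80/120]
  60 → disc 3 (new)  [load 60/120]
  60 → disc 3  [load 120/120]
  80 → disc 4 (new)  [load 80/120]
  110 → disc 5 (new)  [load 110/120]
5 discs opened.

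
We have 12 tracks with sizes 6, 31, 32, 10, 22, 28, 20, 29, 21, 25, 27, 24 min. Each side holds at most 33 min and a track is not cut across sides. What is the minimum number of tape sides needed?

10

Total = 32 + 31 + 29 + 28 + 27 + 25 + 24 + 22 + 21 + 20 + 10 + 6 = 275 min.
Lower bound: ⌈275/33⌉ = 9 tape sides.
Also, 10 tracks each exceed 33/2 min, and no two of those can share a side, so at least 10 tape sides are needed.
A packing using 10 tape sides:
  side 1: 32 = 32
  side 2: 31 = 31
  side 3: 29 = 29
  side 4: 28 = 28
  side 5: 27 + 6 = 33
  side 6: 25 = 25
  side 7: 24 = 24
  side 8: 22 + 10 = 32
  side 9: 21 = 21
  side 10: 20 = 20
This matches the lower bound, so 10 is optimal.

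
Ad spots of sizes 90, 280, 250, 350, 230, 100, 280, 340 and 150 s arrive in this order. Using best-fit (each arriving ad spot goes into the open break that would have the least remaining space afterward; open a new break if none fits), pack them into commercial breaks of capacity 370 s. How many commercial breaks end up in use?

  90 → break 1 (new)  [load 90/370]
  280 → break 1  [load 370/370]
  250 → break 2 (new)  [load 250/370]
  350 → break 3 (new)  [load 350/370]
  230 → break 4 (new)  [load 230/370]
  100 → break 2  [load 350/370]
  280 → break 5 (new)  [load 280/370]
  340 → break 6 (new)  [load 340/370]
  150 → break 7 (new)  [load 150/370]
7 commercial breaks opened.

7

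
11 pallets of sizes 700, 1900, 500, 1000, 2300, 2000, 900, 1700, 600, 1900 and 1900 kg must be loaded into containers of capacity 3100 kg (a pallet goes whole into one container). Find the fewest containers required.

Total = 2300 + 2000 + 1900 + 1900 + 1900 + 1700 + 1000 + 900 + 700 + 600 + 500 = 15400 kg.
Lower bound: ⌈15400/3100⌉ = 5 containers.
Also, 6 pallets each exceed 1550 kg, and no two of those can share a container, so at least 6 containers are needed.
A packing using 6 containers:
  container 1: 2300 + 700 = 3000
  container 2: 2000 + 1000 = 3000
  container 3: 1900 + 900 = 2800
  container 4: 1900 + 600 + 500 = 3000
  container 5: 1900 = 1900
  container 6: 1700 = 1700
This matches the lower bound, so 6 is optimal.

6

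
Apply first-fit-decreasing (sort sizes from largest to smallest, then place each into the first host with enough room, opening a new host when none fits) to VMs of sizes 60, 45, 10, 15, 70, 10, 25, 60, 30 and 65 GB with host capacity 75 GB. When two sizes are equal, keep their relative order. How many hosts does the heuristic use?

Sorted descending: 70, 65, 60, 60, 45, 30, 25, 15, 10, 10.
  70 → host 1 (new)  [load 70/75]
  65 → host 2 (new)  [load 65/75]
  60 → host 3 (new)  [load 60/75]
  60 → host 4 (new)  [load 60/75]
  45 → host 5 (new)  [load 45/75]
  30 → host 5  [load 75/75]
  25 → host 6 (new)  [load 25/75]
  15 → host 3  [load 75/75]
  10 → host 2  [load 75/75]
  10 → host 4  [load 70/75]
6 hosts opened.

6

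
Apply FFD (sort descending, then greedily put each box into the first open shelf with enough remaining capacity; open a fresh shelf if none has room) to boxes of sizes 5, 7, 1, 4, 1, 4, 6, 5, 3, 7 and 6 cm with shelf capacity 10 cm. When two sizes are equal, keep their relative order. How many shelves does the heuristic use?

5

Sorted descending: 7, 7, 6, 6, 5, 5, 4, 4, 3, 1, 1.
  7 → shelf 1 (new)  [load 7/10]
  7 → shelf 2 (new)  [load 7/10]
  6 → shelf 3 (new)  [load 6/10]
  6 → shelf 4 (new)  [load 6/10]
  5 → shelf 5 (new)  [load 5/10]
  5 → shelf 5  [load 10/10]
  4 → shelf 3  [load 10/10]
  4 → shelf 4  [load 10/10]
  3 → shelf 1  [load 10/10]
  1 → shelf 2  [load 8/10]
  1 → shelf 2  [load 9/10]
5 shelves opened.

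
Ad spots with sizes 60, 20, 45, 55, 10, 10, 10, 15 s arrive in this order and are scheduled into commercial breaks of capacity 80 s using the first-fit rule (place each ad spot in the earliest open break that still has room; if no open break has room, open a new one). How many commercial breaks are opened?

  60 → break 1 (new)  [load 60/80]
  20 → break 1  [load 80/80]
  45 → break 2 (new)  [load 45/80]
  55 → break 3 (new)  [load 55/80]
  10 → break 2  [load 55/80]
  10 → break 2  [load 65/80]
  10 → break 2  [load 75/80]
  15 → break 3  [load 70/80]
3 commercial breaks opened.

3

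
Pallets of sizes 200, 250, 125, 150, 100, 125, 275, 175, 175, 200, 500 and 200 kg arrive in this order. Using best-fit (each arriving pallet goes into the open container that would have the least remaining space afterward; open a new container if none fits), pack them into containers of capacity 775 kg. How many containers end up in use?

4

  200 → container 1 (new)  [load 200/775]
  250 → container 1  [load 450/775]
  125 → container 1  [load 575/775]
  150 → container 1  [load 725/775]
  100 → container 2 (new)  [load 100/775]
  125 → container 2  [load 225/775]
  275 → container 2  [load 500/775]
  175 → container 2  [load 675/775]
  175 → container 3 (new)  [load 175/775]
  200 → container 3  [load 375/775]
  500 → container 4 (new)  [load 500/775]
  200 → container 4  [load 700/775]
4 containers opened.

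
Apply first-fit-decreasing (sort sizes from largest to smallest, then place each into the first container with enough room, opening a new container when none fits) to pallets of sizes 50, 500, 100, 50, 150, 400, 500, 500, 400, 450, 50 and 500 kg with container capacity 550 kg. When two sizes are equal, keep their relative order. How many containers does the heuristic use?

7

Sorted descending: 500, 500, 500, 500, 450, 400, 400, 150, 100, 50, 50, 50.
  500 → container 1 (new)  [load 500/550]
  500 → container 2 (new)  [load 500/550]
  500 → container 3 (new)  [load 500/550]
  500 → container 4 (new)  [load 500/550]
  450 → container 5 (new)  [load 450/550]
  400 → container 6 (new)  [load 400/550]
  400 → container 7 (new)  [load 400/550]
  150 → container 6  [load 550/550]
  100 → container 5  [load 550/550]
  50 → container 1  [load 550/550]
  50 → container 2  [load 550/550]
  50 → container 3  [load 550/550]
7 containers opened.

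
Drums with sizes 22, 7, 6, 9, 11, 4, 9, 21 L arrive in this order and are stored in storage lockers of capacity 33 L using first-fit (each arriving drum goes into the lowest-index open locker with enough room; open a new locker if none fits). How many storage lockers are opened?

  22 → locker 1 (new)  [load 22/33]
  7 → locker 1  [load 29/33]
  6 → locker 2 (new)  [load 6/33]
  9 → locker 2  [load 15/33]
  11 → locker 2  [load 26/33]
  4 → locker 1  [load 33/33]
  9 → locker 3 (new)  [load 9/33]
  21 → locker 3  [load 30/33]
3 storage lockers opened.

3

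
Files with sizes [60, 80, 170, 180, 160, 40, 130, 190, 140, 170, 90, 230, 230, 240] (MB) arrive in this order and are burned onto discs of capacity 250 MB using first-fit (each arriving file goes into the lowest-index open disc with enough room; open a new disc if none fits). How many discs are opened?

  60 → disc 1 (new)  [load 60/250]
  80 → disc 1  [load 140/250]
  170 → disc 2 (new)  [load 170/250]
  180 → disc 3 (new)  [load 180/250]
  160 → disc 4 (new)  [load 160/250]
  40 → disc 1  [load 180/250]
  130 → disc 5 (new)  [load 130/250]
  190 → disc 6 (new)  [load 190/250]
  140 → disc 7 (new)  [load 140/250]
  170 → disc 8 (new)  [load 170/250]
  90 → disc 4  [load 250/250]
  230 → disc 9 (new)  [load 230/250]
  230 → disc 10 (new)  [load 230/250]
  240 → disc 11 (new)  [load 240/250]
11 discs opened.

11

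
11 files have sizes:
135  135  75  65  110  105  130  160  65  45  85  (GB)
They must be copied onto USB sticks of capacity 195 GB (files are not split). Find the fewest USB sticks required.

7

Total = 160 + 135 + 135 + 130 + 110 + 105 + 85 + 75 + 65 + 65 + 45 = 1110 GB.
Lower bound: ⌈1110/195⌉ = 6 USB sticks.
A packing using 7 USB sticks:
  USB stick 1: 160 = 160
  USB stick 2: 135 + 45 = 180
  USB stick 3: 135 = 135
  USB stick 4: 130 + 65 = 195
  USB stick 5: 110 + 85 = 195
  USB stick 6: 105 + 75 = 180
  USB stick 7: 65 = 65
No arrangement into 6 USB sticks stays within capacity, so 7 is optimal.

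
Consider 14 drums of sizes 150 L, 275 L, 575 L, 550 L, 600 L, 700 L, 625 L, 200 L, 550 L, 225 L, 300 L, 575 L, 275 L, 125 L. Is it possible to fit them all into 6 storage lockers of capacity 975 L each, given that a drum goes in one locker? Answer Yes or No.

No

Total = 5725 L; ⌈5725/975⌉ = 6.
7 drums each exceed half the capacity and cannot share a locker, forcing at least 7 storage lockers.
At least 7 storage lockers are required, but only 6 are allowed.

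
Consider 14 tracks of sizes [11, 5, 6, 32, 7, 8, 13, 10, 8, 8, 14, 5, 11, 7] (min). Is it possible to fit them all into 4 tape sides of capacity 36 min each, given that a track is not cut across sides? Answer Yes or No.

No

Total = 145 min; ⌈145/36⌉ = 5.
At least 5 tape sides are required, but only 4 are allowed.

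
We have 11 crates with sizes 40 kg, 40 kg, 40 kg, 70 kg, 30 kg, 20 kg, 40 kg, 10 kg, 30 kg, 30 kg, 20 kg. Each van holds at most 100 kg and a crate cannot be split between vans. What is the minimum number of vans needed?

Total = 70 + 40 + 40 + 40 + 40 + 30 + 30 + 30 + 20 + 20 + 10 = 370 kg.
Lower bound: ⌈370/100⌉ = 4 vans.
A packing using 4 vans:
  van 1: 70 + 30 = 100
  van 2: 40 + 40 + 20 = 100
  van 3: 40 + 40 + 20 = 100
  van 4: 30 + 30 + 10 = 70
This matches the lower bound, so 4 is optimal.

4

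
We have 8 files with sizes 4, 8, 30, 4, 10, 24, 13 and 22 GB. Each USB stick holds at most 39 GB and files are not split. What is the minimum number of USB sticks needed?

3

Total = 30 + 24 + 22 + 13 + 10 + 8 + 4 + 4 = 115 GB.
Lower bound: ⌈115/39⌉ = 3 USB sticks.
A packing using 3 USB sticks:
  USB stick 1: 30 + 8 = 38
  USB stick 2: 24 + 10 + 4 = 38
  USB stick 3: 22 + 13 + 4 = 39
This matches the lower bound, so 3 is optimal.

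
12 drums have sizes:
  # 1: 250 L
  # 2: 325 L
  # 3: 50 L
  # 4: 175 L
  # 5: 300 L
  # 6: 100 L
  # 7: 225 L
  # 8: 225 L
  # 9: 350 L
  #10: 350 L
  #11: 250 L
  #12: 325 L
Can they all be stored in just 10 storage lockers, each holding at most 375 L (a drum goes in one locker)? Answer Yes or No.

Yes

A valid assignment using 10 storage lockers:
  locker 1: 350 = 350
  locker 2: 350 = 350
  locker 3: 325 + 50 = 375
  locker 4: 325 = 325
  locker 5: 300 = 300
  locker 6: 250 + 100 = 350
  locker 7: 250 = 250
  locker 8: 225 = 225
  locker 9: 225 = 225
  locker 10: 175 = 175
Every load is within 375 L, so 10 storage lockers suffice.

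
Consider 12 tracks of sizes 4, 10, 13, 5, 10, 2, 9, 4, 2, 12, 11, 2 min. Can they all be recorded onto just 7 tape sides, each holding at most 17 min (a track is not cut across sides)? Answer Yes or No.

Yes

A valid assignment using 6 tape sides:
  side 1: 13 + 4 = 17
  side 2: 12 + 5 = 17
  side 3: 11 + 4 + 2 = 17
  side 4: 10 + 2 + 2 = 14
  side 5: 10 = 10
  side 6: 9 = 9
That uses only 6 ≤ 7, so 7 tape sides are enough.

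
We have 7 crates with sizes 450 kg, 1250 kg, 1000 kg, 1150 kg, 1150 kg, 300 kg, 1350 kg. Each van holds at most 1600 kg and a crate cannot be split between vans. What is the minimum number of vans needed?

5

Total = 1350 + 1250 + 1150 + 1150 + 1000 + 450 + 300 = 6650 kg.
Lower bound: ⌈6650/1600⌉ = 5 vans.
A packing using 5 vans:
  van 1: 1350 = 1350
  van 2: 1250 + 300 = 1550
  van 3: 1150 + 450 = 1600
  van 4: 1150 = 1150
  van 5: 1000 = 1000
This matches the lower bound, so 5 is optimal.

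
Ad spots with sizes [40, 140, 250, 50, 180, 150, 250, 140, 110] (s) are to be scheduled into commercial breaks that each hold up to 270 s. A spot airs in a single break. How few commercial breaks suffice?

6

Total = 250 + 250 + 180 + 150 + 140 + 140 + 110 + 50 + 40 = 1310 s.
Lower bound: ⌈1310/270⌉ = 5 commercial breaks.
Also, 6 ad spots each exceed 135 s, and no two of those can share a break, so at least 6 commercial breaks are needed.
A packing using 6 commercial breaks:
  break 1: 250 = 250
  break 2: 250 = 250
  break 3: 180 + 50 + 40 = 270
  break 4: 150 + 110 = 260
  break 5: 140 = 140
  break 6: 140 = 140
This matches the lower bound, so 6 is optimal.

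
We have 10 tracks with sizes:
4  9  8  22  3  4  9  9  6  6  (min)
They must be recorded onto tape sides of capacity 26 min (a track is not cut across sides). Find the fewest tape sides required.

Total = 22 + 9 + 9 + 9 + 8 + 6 + 6 + 4 + 4 + 3 = 80 min.
Lower bound: ⌈80/26⌉ = 4 tape sides.
A packing using 4 tape sides:
  side 1: 22 + 4 = 26
  side 2: 9 + 9 + 8 = 26
  side 3: 9 + 6 + 6 + 4 = 25
  side 4: 3 = 3
This matches the lower bound, so 4 is optimal.

4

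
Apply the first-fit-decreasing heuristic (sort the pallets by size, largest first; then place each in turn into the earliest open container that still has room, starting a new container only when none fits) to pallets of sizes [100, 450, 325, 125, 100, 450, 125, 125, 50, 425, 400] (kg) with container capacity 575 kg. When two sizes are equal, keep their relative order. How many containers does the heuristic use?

Sorted descending: 450, 450, 425, 400, 325, 125, 125, 125, 100, 100, 50.
  450 → container 1 (new)  [load 450/575]
  450 → container 2 (new)  [load 450/575]
  425 → container 3 (new)  [load 425/575]
  400 → container 4 (new)  [load 400/575]
  325 → container 5 (new)  [load 325/575]
  125 → container 1  [load 575/575]
  125 → container 2  [load 575/575]
  125 → container 3  [load 550/575]
  100 → container 4  [load 500/575]
  100 → container 5  [load 425/575]
  50 → container 4  [load 550/575]
5 containers opened.

5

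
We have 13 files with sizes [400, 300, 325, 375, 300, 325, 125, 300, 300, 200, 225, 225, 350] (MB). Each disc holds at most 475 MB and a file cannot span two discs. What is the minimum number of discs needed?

Total = 400 + 375 + 350 + 325 + 325 + 300 + 300 + 300 + 300 + 225 + 225 + 200 + 125 = 3750 MB.
Lower bound: ⌈3750/475⌉ = 8 discs.
Also, 9 files each exceed 475/2 MB, and no two of those can share a disc, so at least 9 discs are needed.
A packing using 11 discs:
  disc 1: 400 = 400
  disc 2: 375 = 375
  disc 3: 350 + 125 = 475
  disc 4: 325 = 325
  disc 5: 325 = 325
  disc 6: 300 = 300
  disc 7: 300 = 300
  disc 8: 300 = 300
  disc 9: 300 = 300
  disc 10: 225 + 225 = 450
  disc 11: 200 = 200
No arrangement into 10 discs stays within capacity, so 11 is optimal.

11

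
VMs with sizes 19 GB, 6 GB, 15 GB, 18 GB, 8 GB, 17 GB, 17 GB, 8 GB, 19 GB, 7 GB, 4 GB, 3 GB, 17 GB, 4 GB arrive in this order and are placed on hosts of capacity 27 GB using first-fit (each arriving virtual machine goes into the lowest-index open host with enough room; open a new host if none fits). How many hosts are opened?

  19 → host 1 (new)  [load 19/27]
  6 → host 1  [load 25/27]
  15 → host 2 (new)  [load 15/27]
  18 → host 3 (new)  [load 18/27]
  8 → host 2  [load 23/27]
  17 → host 4 (new)  [load 17/27]
  17 → host 5 (new)  [load 17/27]
  8 → host 3  [load 26/27]
  19 → host 6 (new)  [load 19/27]
  7 → host 4  [load 24/27]
  4 → host 2  [load 27/27]
  3 → host 4  [load 27/27]
  17 → host 7 (new)  [load 17/27]
  4 → host 5  [load 21/27]
7 hosts opened.

7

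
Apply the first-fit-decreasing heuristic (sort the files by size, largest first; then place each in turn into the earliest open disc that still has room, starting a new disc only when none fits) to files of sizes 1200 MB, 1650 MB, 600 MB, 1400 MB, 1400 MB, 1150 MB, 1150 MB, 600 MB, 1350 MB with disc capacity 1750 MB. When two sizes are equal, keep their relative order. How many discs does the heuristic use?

Sorted descending: 1650, 1400, 1400, 1350, 1200, 1150, 1150, 600, 600.
  1650 → disc 1 (new)  [load 1650/1750]
  1400 → disc 2 (new)  [load 1400/1750]
  1400 → disc 3 (new)  [load 1400/1750]
  1350 → disc 4 (new)  [load 1350/1750]
  1200 → disc 5 (new)  [load 1200/1750]
  1150 → disc 6 (new)  [load 1150/1750]
  1150 → disc 7 (new)  [load 1150/1750]
  600 → disc 6  [load 1750/1750]
  600 → disc 7  [load 1750/1750]
7 discs opened.

7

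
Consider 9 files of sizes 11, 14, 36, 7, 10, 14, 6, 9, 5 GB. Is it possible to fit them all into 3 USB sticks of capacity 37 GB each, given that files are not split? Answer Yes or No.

Total = 112 GB; ⌈112/37⌉ = 4.
At least 4 USB sticks are required, but only 3 are allowed.

No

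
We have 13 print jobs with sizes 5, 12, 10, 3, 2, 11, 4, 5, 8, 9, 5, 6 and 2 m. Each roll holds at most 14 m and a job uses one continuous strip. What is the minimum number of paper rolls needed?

Total = 12 + 11 + 10 + 9 + 8 + 6 + 5 + 5 + 5 + 4 + 3 + 2 + 2 = 82 m.
Lower bound: ⌈82/14⌉ = 6 paper rolls.
A packing using 6 paper rolls:
  roll 1: 12 + 2 = 14
  roll 2: 11 + 3 = 14
  roll 3: 10 + 4 = 14
  roll 4: 9 + 5 = 14
  roll 5: 8 + 6 = 14
  roll 6: 5 + 5 + 2 = 12
This matches the lower bound, so 6 is optimal.

6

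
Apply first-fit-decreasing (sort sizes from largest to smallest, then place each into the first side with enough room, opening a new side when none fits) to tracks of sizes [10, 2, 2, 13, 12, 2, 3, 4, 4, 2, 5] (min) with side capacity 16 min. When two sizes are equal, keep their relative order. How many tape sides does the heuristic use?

Sorted descending: 13, 12, 10, 5, 4, 4, 3, 2, 2, 2, 2.
  13 → side 1 (new)  [load 13/16]
  12 → side 2 (new)  [load 12/16]
  10 → side 3 (new)  [load 10/16]
  5 → side 3  [load 15/16]
  4 → side 2  [load 16/16]
  4 → side 4 (new)  [load 4/16]
  3 → side 1  [load 16/16]
  2 → side 4  [load 6/16]
  2 → side 4  [load 8/16]
  2 → side 4  [load 10/16]
  2 → side 4  [load 12/16]
4 tape sides opened.

4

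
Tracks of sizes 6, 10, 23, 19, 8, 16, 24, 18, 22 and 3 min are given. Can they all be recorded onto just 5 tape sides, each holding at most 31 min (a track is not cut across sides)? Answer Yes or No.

Total = 149 min; ⌈149/31⌉ = 5.
6 tracks each exceed half the capacity and cannot share a side, forcing at least 6 tape sides.
At least 6 tape sides are required, but only 5 are allowed.

No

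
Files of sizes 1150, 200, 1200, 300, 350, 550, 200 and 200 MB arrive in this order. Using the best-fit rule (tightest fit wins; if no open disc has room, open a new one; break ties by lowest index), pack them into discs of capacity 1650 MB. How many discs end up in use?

3

  1150 → disc 1 (new)  [load 1150/1650]
  200 → disc 1  [load 1350/1650]
  1200 → disc 2 (new)  [load 1200/1650]
  300 → disc 1  [load 1650/1650]
  350 → disc 2  [load 1550/1650]
  550 → disc 3 (new)  [load 550/1650]
  200 → disc 3  [load 750/1650]
  200 → disc 3  [load 950/1650]
3 discs opened.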